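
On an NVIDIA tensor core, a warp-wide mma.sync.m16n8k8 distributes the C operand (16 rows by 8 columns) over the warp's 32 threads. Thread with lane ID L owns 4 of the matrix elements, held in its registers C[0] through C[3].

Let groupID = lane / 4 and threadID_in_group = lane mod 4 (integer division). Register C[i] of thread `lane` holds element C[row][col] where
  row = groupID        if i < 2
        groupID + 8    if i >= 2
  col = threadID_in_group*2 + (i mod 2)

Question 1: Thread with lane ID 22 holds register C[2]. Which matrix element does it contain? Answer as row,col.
13,4

lane 22->22/4=5, 22 mod 4=2
i=2  r:5+8->13  c:2·2+0->4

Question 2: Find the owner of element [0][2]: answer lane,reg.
r: 0->gid=0,r8=0  c: 2->tid=1,i&1=0
L=0*4+1=1  i=0*2+0=0

1,0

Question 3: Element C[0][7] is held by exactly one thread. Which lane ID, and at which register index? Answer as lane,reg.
3,1

r: 0->gid=0,r8=0  c: 7->tid=3,i&1=1
L=0*4+3=3  i=0*2+1=1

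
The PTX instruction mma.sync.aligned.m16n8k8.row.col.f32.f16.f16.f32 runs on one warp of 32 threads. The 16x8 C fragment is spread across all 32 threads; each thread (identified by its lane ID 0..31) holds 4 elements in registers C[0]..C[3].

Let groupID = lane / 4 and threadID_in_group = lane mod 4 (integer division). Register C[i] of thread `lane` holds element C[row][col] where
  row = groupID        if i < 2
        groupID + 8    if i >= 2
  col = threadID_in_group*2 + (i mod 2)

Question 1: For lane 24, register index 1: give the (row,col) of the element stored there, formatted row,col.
6,1

lane 24: G=6 (24/4), T=0 (24%4)
i=1: r=6+0=6, c=0*2+1=1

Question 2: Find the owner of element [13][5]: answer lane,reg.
22,3

r: 13->gid=5,r8=1  c: 5->tid=2,i&1=1
L=5*4+2=22  i=1*2+1=3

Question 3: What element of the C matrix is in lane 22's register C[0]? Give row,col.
5,4

lane 22→22/4=5, 22 mod 4=2
i=0  r:5+0→5  c:2·2+0→4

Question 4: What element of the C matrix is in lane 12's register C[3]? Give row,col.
L=12→G=12>>2=3, T=12&3=0
[3]→row 3+8=11  col 0·2+1=1

11,1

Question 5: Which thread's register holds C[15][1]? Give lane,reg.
28,3

r: 15->gid=7,r8=1  c: 1->tid=0,i&1=1
L=7*4+0=28  i=1*2+1=3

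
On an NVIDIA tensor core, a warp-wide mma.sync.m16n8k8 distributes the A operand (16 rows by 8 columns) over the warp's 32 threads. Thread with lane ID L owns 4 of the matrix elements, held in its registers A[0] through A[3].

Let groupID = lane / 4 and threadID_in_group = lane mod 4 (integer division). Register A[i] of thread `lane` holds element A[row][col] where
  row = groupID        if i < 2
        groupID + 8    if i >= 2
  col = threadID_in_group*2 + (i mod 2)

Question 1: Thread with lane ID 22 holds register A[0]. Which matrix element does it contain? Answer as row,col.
5,4

L=22⇒gr=22>>2=5, th=22&3=2
[0]⇒row 5+0=5  col 2·2+0=4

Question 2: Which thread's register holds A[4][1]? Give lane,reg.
16,1

r=4->g=4,rb=0  c=1->t=0,b0=1
L=4*4+0=16  i=0*2+1=1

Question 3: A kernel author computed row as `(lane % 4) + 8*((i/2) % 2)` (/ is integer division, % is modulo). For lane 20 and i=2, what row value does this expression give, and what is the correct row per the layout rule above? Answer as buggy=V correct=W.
buggy=8 correct=13

`(lane % 4) + 8*((i/2) % 2)`[20,2]→8
20: G=5,T=0
[2] (5+8,0*2+0) = (13,0)
row: 8 vs 13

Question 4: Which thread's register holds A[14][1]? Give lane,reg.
24,3

r=14->g=6,rb=1  c=1->t=0,b0=1
L=6*4+0=24  i=1*2+1=3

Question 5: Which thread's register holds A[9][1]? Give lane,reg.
4,3

r: 9->gid=1,r8=1  c: 1->tid=0,i&1=1
L=1*4+0=4  i=1*2+1=3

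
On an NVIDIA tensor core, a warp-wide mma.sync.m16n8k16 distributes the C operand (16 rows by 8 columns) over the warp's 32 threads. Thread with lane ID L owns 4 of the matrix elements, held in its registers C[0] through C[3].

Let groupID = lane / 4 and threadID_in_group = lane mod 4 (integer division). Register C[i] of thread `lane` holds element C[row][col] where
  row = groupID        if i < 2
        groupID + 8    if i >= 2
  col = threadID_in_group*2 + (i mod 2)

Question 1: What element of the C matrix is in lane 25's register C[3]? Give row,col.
14,3

25: G=6,T=1
[3] (6+8,1*2+1) = (14,3)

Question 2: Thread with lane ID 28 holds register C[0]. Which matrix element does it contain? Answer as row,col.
lane 28: G=7 (28/4), T=0 (28%4)
i=0: r=7+0=7, c=0*2+0=0

7,0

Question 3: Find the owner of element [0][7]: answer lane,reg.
r: 0->gid=0,r8=0  c: 7->tid=3,i&1=1
L=0*4+3=3  i=0*2+1=1

3,1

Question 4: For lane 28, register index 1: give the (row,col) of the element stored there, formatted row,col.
28: gr=7,th=0
[1] (7+0,0*2+1) = (7,1)

7,1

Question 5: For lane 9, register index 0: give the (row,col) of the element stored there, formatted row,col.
2,2

L=9⇒gr=9>>2=2, th=9&3=1
[0]⇒row 2+0=2  col 1·2+0=2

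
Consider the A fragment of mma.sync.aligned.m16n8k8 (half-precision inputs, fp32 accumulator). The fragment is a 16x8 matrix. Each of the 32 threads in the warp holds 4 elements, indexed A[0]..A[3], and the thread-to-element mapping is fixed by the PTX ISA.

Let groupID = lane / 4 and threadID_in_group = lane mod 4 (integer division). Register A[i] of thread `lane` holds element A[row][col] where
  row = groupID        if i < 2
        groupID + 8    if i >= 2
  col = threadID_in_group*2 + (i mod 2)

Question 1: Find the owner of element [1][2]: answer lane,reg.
r:1=>grp=1,rB=0  c:2=>tig=1,lo=0
L=1*4+1=5  i=0*2+0=0

5,0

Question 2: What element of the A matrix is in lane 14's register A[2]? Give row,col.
11,4

lane 14⇒14/4=3, 14 mod 4=2
i=2  r:3+8⇒11  c:2·2+0⇒4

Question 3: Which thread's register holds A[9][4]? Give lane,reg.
6,2

r=9⇒gr=1,Rb=1  c=4⇒th=2,odd=0
L=1*4+2=6  i=1*2+0=2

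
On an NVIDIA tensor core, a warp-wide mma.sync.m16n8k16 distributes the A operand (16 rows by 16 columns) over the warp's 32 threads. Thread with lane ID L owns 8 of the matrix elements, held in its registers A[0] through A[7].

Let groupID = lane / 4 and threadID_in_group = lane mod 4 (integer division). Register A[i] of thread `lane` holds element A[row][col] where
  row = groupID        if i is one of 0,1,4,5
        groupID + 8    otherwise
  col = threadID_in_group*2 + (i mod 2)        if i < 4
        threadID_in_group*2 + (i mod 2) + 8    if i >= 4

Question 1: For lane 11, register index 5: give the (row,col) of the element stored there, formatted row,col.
2,15

lane 11->11/4=2, 11 mod 4=3
i=5  r:2+0->2  c:2·3+1+8->15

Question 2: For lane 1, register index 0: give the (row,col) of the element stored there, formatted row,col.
lane 1: G=0 (1/4), T=1 (1%4)
i=0: r=0+0=0, c=1*2+0+0=2

0,2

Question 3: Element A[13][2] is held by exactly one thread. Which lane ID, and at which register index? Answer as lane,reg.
21,2

r: 13->gid=5,r8=1  c: 2->c8=0,tid=1,i&1=0
L=5*4+1=21  i=0*4+1*2+0=2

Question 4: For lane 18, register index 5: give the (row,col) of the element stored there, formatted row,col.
4,13

lane 18: G=4 (18/4), T=2 (18%4)
i=5: r=4+0=4, c=2*2+1+8=13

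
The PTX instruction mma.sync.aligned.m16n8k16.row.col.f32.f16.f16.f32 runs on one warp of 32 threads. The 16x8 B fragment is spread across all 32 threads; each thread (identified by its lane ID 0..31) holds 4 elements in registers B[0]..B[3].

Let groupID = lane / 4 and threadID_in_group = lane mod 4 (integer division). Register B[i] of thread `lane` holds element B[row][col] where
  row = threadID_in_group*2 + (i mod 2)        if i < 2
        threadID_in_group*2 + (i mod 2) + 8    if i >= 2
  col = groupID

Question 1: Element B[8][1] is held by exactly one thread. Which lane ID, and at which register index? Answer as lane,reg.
4,2

c=1->g=1  r=8->rb=1,t=0,b0=0
L=1*4+0=4  i=1*2+0=2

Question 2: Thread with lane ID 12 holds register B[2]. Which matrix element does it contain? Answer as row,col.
lane 12: grp=3 (12/4), tig=0 (12%4)
i=2: r=0*2+0+8=8, c=grp=3

8,3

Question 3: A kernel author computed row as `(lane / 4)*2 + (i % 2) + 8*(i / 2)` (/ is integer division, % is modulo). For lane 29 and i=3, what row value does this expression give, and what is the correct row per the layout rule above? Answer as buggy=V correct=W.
`(lane / 4)*2 + (i % 2) + 8*(i / 2)`[29,3]->23
L=29->gid=29>>2=7, tid=29&3=1
[3]->row 1·2+1+8=11  col gid=7
row: 23 vs 11

buggy=23 correct=11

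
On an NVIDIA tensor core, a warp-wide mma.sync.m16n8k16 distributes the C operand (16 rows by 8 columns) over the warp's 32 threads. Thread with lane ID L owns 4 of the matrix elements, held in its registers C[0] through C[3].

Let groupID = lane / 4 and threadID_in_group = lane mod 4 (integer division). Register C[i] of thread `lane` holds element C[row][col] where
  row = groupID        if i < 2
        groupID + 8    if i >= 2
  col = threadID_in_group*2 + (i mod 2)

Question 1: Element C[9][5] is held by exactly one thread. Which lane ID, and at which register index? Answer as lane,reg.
r=9->g=1,rb=1  c=5->t=2,b0=1
L=1*4+2=6  i=1*2+1=3

6,3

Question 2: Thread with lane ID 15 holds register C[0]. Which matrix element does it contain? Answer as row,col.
3,6

L=15->gid=15>>2=3, tid=15&3=3
[0]->row 3+0=3  col 3·2+0=6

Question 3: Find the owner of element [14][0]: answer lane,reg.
24,2

r: 14->gid=6,r8=1  c: 0->tid=0,i&1=0
L=6*4+0=24  i=1*2+0=2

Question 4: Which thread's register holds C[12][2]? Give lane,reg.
17,2

r=12→G=4,rhi=1  c=2→T=1,p=0
L=4*4+1=17  i=1*2+0=2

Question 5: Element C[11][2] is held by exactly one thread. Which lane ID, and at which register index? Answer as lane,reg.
13,2

r=11->g=3,rb=1  c=2->t=1,b0=0
L=3*4+1=13  i=1*2+0=2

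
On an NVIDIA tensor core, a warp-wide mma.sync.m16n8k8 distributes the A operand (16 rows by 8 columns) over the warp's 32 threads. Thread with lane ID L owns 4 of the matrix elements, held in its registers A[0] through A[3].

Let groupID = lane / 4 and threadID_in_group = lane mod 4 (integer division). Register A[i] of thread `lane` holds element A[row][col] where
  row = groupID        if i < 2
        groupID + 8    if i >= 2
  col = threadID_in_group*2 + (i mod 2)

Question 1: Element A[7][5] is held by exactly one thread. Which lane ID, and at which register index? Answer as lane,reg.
30,1

r: 7->gid=7,r8=0  c: 5->tid=2,i&1=1
L=7*4+2=30  i=0*2+1=1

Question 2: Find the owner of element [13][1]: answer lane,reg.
r=13⇒gr=5,Rb=1  c=1⇒th=0,odd=1
L=5*4+0=20  i=1*2+1=3

20,3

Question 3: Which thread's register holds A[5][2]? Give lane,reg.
21,0

r=5→G=5,rhi=0  c=2→T=1,p=0
L=5*4+1=21  i=0*2+0=0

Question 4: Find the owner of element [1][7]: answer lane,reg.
7,1

r:1=>grp=1,rB=0  c:7=>tig=3,lo=1
L=1*4+3=7  i=0*2+1=1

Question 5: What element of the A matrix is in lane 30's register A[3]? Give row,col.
30: grp=7,tig=2
[3] (7+8,2*2+1) = (15,5)

15,5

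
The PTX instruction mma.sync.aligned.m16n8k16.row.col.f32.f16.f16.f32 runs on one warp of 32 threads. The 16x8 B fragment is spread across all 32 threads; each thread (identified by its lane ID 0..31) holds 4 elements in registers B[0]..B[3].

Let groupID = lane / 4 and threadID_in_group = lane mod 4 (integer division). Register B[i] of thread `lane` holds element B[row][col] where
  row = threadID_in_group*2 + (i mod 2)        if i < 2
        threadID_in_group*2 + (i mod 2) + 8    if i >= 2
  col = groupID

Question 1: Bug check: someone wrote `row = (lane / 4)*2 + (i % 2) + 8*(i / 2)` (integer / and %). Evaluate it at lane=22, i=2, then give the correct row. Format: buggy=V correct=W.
buggy=18 correct=12

`(lane / 4)*2 + (i % 2) + 8*(i / 2)`[22,2]->18
lane 22: gid=5 (22/4), tid=2 (22%4)
i=2: r=2*2+0+8=12, c=gid=5
row: 18 vs 12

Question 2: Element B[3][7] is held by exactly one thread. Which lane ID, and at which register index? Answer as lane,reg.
29,1

c=7->g=7  r=3->rb=0,t=1,b0=1
L=7*4+1=29  i=0*2+1=1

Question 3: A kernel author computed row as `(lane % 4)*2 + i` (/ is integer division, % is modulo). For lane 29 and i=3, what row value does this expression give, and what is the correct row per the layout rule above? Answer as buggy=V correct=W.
buggy=5 correct=11

`(lane % 4)*2 + i`[29,3]=>5
lane 29=>29/4=7, 29 mod 4=1
i=3  r:2·1+1+8=>11  c:7
row: 5 vs 11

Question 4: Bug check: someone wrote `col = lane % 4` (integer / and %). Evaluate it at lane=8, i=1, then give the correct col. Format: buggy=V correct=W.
`lane % 4`[8,1]⇒0
lane 8⇒8/4=2, 8 mod 4=0
i=1  r:2·0+1+0⇒1  c:2
col: 0 vs 2

buggy=0 correct=2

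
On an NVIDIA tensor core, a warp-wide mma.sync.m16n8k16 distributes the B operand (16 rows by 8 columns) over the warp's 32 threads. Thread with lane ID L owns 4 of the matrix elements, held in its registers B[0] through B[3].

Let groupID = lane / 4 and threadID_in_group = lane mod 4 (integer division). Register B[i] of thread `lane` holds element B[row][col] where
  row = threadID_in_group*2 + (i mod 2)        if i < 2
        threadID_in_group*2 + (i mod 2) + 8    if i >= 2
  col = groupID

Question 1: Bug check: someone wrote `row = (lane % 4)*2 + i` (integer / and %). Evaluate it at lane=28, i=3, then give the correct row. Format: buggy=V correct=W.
buggy=3 correct=9

`(lane % 4)*2 + i`[28,3]->3
lane 28->28/4=7, 28 mod 4=0
i=3  r:2·0+1+8->9  c:7
row: 3 vs 9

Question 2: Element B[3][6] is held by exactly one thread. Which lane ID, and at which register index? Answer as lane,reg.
c=6->g=6  r=3->rb=0,t=1,b0=1
L=6*4+1=25  i=0*2+1=1

25,1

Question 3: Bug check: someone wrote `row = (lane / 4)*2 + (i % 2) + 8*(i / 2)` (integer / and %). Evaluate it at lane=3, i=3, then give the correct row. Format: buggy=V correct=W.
`(lane / 4)*2 + (i % 2) + 8*(i / 2)`[3,3]⇒9
lane 3: gr=0 (3/4), th=3 (3%4)
i=3: r=3*2+1+8=15, c=gr=0
row: 9 vs 15

buggy=9 correct=15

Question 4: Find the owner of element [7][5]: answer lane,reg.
c=5->g=5  r=7->rb=0,t=3,b0=1
L=5*4+3=23  i=0*2+1=1

23,1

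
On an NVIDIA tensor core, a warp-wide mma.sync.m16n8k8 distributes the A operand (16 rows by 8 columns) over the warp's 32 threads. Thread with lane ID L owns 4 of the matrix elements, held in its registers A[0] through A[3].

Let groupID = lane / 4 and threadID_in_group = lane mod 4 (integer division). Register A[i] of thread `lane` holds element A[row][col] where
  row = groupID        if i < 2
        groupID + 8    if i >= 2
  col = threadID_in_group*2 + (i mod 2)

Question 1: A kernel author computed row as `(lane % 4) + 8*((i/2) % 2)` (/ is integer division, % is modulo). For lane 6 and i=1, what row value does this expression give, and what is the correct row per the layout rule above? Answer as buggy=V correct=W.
`(lane % 4) + 8*((i/2) % 2)`[6,1]->2
L=6->gid=6>>2=1, tid=6&3=2
[1]->row 1+0=1  col 2·2+1=5
row: 2 vs 1

buggy=2 correct=1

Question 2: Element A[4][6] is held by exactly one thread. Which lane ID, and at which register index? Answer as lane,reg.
19,0

r=4→G=4,rhi=0  c=6→T=3,p=0
L=4*4+3=19  i=0*2+0=0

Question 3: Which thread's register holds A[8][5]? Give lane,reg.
2,3

r: 8->gid=0,r8=1  c: 5->tid=2,i&1=1
L=0*4+2=2  i=1*2+1=3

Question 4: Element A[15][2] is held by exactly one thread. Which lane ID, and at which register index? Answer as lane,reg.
29,2

r=15⇒gr=7,Rb=1  c=2⇒th=1,odd=0
L=7*4+1=29  i=1*2+0=2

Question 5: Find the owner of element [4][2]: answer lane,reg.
17,0

r: 4->gid=4,r8=0  c: 2->tid=1,i&1=0
L=4*4+1=17  i=0*2+0=0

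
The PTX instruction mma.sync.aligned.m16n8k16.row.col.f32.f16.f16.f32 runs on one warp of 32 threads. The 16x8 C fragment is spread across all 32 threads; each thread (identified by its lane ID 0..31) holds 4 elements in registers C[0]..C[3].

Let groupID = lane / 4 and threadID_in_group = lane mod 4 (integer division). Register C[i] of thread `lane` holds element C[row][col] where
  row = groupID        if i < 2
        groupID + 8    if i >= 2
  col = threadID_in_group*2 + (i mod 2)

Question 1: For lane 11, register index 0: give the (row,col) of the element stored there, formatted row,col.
11: grp=2,tig=3
[0] (2+0,3*2+0) = (2,6)

2,6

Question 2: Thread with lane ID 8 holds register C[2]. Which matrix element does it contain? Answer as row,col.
lane 8: gid=2 (8/4), tid=0 (8%4)
i=2: r=2+8=10, c=0*2+0=0

10,0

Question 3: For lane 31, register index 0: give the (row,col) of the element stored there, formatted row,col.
lane 31->31/4=7, 31 mod 4=3
i=0  r:7+0->7  c:2·3+0->6

7,6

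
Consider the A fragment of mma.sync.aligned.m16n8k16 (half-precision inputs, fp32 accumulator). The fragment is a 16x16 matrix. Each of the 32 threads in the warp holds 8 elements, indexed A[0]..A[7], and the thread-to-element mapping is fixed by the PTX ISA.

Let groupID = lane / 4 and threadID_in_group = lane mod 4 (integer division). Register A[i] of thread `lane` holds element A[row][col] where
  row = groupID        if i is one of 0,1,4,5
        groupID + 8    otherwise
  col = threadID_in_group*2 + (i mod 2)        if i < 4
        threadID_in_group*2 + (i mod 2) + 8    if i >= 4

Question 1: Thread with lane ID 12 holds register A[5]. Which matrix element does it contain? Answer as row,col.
lane 12⇒12/4=3, 12 mod 4=0
i=5  r:3+0⇒3  c:2·0+1+8⇒9

3,9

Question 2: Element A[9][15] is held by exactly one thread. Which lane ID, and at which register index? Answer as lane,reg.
7,7

r=9⇒gr=1,Rb=1  c=15⇒Cb=1,th=3,odd=1
L=1*4+3=7  i=1*4+1*2+1=7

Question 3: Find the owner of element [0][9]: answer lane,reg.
0,5

r:0=>grp=0,rB=0  c:9=>cB=1,tig=0,lo=1
L=0*4+0=0  i=1*4+0*2+1=5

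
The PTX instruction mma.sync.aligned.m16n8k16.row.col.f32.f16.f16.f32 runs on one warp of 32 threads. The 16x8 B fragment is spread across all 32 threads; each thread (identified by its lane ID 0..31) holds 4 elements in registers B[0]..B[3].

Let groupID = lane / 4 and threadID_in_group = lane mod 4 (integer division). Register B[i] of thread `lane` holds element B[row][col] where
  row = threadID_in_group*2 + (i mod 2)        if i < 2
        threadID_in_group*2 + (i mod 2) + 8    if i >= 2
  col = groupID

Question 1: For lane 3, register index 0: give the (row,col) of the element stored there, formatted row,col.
6,0

3: g=0,t=3
[0] (3*2+0+0,0) = (6,0)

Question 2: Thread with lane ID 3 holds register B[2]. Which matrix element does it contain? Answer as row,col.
L=3→G=3>>2=0, T=3&3=3
[2]→row 3·2+0+8=14  col G=0

14,0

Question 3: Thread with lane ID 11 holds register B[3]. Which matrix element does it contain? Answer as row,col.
lane 11→11/4=2, 11 mod 4=3
i=3  r:2·3+1+8→15  c:2

15,2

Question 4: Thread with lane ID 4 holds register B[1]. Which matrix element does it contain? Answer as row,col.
lane 4→4/4=1, 4 mod 4=0
i=1  r:2·0+1+0→1  c:1

1,1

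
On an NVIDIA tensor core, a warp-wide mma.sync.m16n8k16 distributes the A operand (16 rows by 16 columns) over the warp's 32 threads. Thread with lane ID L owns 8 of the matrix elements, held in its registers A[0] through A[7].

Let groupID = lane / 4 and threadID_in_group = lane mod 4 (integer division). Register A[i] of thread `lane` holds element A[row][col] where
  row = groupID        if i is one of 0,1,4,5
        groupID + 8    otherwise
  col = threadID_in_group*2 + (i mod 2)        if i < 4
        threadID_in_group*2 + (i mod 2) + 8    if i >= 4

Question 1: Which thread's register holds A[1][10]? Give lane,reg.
5,4

r=1→G=1,rhi=0  c=10→chi=1,T=1,p=0
L=1*4+1=5  i=1*4+0*2+0=4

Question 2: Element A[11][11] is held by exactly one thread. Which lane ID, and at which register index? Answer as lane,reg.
r: 11->gid=3,r8=1  c: 11->c8=1,tid=1,i&1=1
L=3*4+1=13  i=1*4+1*2+1=7

13,7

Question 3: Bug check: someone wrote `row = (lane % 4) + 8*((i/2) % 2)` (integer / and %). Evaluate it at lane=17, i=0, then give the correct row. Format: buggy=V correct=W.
buggy=1 correct=4

`(lane % 4) + 8*((i/2) % 2)`[17,0]->1
lane 17->17/4=4, 17 mod 4=1
i=0  r:4+0->4  c:2·1+0+0->2
row: 1 vs 4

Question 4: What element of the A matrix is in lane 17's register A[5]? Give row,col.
L=17->gid=17>>2=4, tid=17&3=1
[5]->row 4+0=4  col 1·2+1+8=11

4,11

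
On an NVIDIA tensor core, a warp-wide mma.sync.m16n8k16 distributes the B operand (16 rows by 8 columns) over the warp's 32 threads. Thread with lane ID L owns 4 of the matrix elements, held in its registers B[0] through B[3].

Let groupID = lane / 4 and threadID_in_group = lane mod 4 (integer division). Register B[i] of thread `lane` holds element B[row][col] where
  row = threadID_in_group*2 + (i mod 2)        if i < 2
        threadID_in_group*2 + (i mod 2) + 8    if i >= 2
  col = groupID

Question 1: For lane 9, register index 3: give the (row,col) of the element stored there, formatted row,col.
9: grp=2,tig=1
[3] (1*2+1+8,2) = (11,2)

11,2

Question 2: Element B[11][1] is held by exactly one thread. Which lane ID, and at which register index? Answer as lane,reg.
c=1->g=1  r=11->rb=1,t=1,b0=1
L=1*4+1=5  i=1*2+1=3

5,3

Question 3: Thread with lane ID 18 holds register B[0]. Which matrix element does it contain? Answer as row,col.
lane 18: gr=4 (18/4), th=2 (18%4)
i=0: r=2*2+0+0=4, c=gr=4

4,4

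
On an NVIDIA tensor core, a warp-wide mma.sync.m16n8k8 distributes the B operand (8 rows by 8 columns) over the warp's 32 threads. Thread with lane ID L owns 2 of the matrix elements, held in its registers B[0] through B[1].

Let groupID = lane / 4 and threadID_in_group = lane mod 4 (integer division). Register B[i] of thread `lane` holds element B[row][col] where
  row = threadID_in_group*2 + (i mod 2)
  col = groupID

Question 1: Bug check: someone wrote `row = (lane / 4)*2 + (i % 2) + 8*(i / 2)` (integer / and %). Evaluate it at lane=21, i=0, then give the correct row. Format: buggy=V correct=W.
`(lane / 4)*2 + (i % 2) + 8*(i / 2)`[21,0]->10
lane 21->21/4=5, 21 mod 4=1
i=0  r:2·1+0->2  c:5
row: 10 vs 2

buggy=10 correct=2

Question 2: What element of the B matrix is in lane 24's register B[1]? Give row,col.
lane 24: gid=6 (24/4), tid=0 (24%4)
i=1: r=0*2+1=1, c=gid=6

1,6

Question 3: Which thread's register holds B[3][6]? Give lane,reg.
25,1

c: 6->gid=6  r: 3->tid=1,i&1=1
L=6*4+1=25  i=1=1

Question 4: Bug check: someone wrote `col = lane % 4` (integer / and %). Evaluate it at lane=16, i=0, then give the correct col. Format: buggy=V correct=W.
buggy=0 correct=4

`lane % 4`[16,0]=>0
16: grp=4,tig=0
[0] (0*2+0,4) = (0,4)
col: 0 vs 4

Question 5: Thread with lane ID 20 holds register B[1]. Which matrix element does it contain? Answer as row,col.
1,5

lane 20: grp=5 (20/4), tig=0 (20%4)
i=1: r=0*2+1=1, c=grp=5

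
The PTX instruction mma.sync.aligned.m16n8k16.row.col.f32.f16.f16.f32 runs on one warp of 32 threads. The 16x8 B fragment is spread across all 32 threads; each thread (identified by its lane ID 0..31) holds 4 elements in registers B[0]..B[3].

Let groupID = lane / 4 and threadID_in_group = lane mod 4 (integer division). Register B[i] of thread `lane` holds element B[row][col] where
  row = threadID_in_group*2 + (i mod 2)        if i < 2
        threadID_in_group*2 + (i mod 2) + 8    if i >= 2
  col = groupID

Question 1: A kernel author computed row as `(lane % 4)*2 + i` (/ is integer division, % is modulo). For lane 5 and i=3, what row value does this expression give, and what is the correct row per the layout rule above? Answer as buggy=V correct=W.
`(lane % 4)*2 + i`[5,3]=>5
L=5=>grp=5>>2=1, tig=5&3=1
[3]=>row 1·2+1+8=11  col grp=1
row: 5 vs 11

buggy=5 correct=11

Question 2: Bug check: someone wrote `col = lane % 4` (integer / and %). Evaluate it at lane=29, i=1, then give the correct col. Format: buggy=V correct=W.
`lane % 4`[29,1]→1
lane 29: G=7 (29/4), T=1 (29%4)
i=1: r=1*2+1+0=3, c=G=7
col: 1 vs 7

buggy=1 correct=7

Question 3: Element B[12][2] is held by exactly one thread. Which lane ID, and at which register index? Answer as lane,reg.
10,2

c=2⇒gr=2  r=12⇒Rb=1,th=2,odd=0
L=2*4+2=10  i=1*2+0=2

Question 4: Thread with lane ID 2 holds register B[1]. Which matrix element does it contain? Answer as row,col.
5,0

2: gid=0,tid=2
[1] (2*2+1+0,0) = (5,0)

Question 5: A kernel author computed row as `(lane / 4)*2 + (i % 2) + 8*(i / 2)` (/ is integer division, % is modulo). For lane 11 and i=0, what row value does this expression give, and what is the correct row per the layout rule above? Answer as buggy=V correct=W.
`(lane / 4)*2 + (i % 2) + 8*(i / 2)`[11,0]->4
L=11->g=11>>2=2, t=11&3=3
[0]->row 3·2+0+0=6  col g=2
row: 4 vs 6

buggy=4 correct=6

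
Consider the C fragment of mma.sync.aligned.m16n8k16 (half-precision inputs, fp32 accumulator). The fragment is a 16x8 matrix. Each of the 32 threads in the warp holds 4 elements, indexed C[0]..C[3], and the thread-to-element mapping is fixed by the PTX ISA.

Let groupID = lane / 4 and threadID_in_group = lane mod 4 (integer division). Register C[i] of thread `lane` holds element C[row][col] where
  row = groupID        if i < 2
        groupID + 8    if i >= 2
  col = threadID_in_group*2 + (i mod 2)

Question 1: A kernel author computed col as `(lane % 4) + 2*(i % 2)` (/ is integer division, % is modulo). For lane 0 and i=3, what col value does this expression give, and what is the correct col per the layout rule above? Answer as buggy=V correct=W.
buggy=2 correct=1

`(lane % 4) + 2*(i % 2)`[0,3]→2
L=0→G=0>>2=0, T=0&3=0
[3]→row 0+8=8  col 0·2+1=1
col: 2 vs 1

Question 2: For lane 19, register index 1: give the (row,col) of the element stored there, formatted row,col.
4,7

L=19→G=19>>2=4, T=19&3=3
[1]→row 4+0=4  col 3·2+1=7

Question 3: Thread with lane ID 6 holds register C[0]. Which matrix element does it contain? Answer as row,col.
1,4

lane 6: gr=1 (6/4), th=2 (6%4)
i=0: r=1+0=1, c=2*2+0=4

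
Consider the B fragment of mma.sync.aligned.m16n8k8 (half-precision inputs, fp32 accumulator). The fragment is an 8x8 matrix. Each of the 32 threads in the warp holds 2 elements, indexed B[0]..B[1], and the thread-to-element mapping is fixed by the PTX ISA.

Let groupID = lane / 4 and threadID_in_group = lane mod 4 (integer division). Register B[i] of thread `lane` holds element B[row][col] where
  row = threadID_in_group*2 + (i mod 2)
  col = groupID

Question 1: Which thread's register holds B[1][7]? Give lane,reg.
28,1

c=7⇒gr=7  r=1⇒th=0,odd=1
L=7*4+0=28  i=1=1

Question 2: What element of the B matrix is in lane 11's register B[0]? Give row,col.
lane 11: G=2 (11/4), T=3 (11%4)
i=0: r=3*2+0=6, c=G=2

6,2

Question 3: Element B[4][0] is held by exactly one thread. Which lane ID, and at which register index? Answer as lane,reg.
2,0

c: 0->gid=0  r: 4->tid=2,i&1=0
L=0*4+2=2  i=0=0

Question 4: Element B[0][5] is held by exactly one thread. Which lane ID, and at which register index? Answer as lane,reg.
20,0

c=5⇒gr=5  r=0⇒th=0,odd=0
L=5*4+0=20  i=0=0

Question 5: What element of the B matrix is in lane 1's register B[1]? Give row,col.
3,0

1: G=0,T=1
[1] (1*2+1,0) = (3,0)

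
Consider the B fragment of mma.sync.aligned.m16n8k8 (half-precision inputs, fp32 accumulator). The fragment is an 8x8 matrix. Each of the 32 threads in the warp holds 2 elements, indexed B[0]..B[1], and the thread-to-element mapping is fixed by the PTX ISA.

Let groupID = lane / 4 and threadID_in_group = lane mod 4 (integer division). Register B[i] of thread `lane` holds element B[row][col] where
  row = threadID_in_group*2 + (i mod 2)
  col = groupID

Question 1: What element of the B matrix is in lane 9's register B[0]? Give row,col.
2,2

lane 9: gr=2 (9/4), th=1 (9%4)
i=0: r=1*2+0=2, c=gr=2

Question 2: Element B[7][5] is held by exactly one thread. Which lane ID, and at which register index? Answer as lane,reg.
c=5->g=5  r=7->t=3,b0=1
L=5*4+3=23  i=1=1

23,1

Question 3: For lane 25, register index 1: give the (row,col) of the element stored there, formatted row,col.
3,6

25: gid=6,tid=1
[1] (1*2+1,6) = (3,6)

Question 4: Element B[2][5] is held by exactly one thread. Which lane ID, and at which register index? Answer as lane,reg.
21,0

c:5=>grp=5  r:2=>tig=1,lo=0
L=5*4+1=21  i=0=0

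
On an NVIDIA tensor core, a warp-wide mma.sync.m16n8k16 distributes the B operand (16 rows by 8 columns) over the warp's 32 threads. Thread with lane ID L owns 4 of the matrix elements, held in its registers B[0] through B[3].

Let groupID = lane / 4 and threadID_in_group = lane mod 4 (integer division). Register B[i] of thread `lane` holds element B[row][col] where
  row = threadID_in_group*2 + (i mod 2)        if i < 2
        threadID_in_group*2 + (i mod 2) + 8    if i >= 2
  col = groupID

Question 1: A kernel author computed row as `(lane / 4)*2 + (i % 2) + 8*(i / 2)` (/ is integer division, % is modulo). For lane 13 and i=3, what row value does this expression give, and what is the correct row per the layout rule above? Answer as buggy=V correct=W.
`(lane / 4)*2 + (i % 2) + 8*(i / 2)`[13,3]->15
lane 13->13/4=3, 13 mod 4=1
i=3  r:2·1+1+8->11  c:3
row: 15 vs 11

buggy=15 correct=11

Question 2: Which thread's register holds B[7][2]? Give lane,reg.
c=2->g=2  r=7->rb=0,t=3,b0=1
L=2*4+3=11  i=0*2+1=1

11,1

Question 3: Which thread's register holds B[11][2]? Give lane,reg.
9,3

c=2->g=2  r=11->rb=1,t=1,b0=1
L=2*4+1=9  i=1*2+1=3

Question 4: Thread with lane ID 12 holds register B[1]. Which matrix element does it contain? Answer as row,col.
1,3

lane 12->12/4=3, 12 mod 4=0
i=1  r:2·0+1+0->1  c:3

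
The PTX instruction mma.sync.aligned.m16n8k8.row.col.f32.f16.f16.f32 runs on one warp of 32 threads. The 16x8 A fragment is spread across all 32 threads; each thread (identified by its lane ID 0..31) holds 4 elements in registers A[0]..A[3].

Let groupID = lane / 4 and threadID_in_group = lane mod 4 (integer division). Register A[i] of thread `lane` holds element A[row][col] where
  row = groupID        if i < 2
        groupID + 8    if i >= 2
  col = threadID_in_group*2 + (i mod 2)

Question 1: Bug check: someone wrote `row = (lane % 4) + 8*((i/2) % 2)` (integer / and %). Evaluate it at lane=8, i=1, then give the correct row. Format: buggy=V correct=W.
`(lane % 4) + 8*((i/2) % 2)`[8,1]=>0
lane 8: grp=2 (8/4), tig=0 (8%4)
i=1: r=2+0=2, c=0*2+1=1
row: 0 vs 2

buggy=0 correct=2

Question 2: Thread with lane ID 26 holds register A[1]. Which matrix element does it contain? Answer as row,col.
lane 26->26/4=6, 26 mod 4=2
i=1  r:6+0->6  c:2·2+1->5

6,5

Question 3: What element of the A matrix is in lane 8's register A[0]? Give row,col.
8: grp=2,tig=0
[0] (2+0,0*2+0) = (2,0)

2,0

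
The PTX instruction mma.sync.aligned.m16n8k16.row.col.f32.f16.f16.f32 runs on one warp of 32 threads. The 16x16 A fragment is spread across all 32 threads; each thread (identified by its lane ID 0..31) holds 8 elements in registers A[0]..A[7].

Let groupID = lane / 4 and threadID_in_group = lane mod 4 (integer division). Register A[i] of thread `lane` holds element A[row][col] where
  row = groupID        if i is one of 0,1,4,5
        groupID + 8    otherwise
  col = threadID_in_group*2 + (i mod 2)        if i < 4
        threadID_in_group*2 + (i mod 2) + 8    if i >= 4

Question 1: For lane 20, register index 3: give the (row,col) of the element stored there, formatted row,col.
lane 20: G=5 (20/4), T=0 (20%4)
i=3: r=5+8=13, c=0*2+1+0=1

13,1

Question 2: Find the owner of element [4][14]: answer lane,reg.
r=4⇒gr=4,Rb=0  c=14⇒Cb=1,th=3,odd=0
L=4*4+3=19  i=1*4+0*2+0=4

19,4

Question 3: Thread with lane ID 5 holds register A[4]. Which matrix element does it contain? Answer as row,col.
1,10

lane 5⇒5/4=1, 5 mod 4=1
i=4  r:1+0⇒1  c:2·1+0+8⇒10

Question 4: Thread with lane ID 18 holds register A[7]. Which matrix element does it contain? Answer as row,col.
12,13

L=18→G=18>>2=4, T=18&3=2
[7]→row 4+8=12  col 2·2+1+8=13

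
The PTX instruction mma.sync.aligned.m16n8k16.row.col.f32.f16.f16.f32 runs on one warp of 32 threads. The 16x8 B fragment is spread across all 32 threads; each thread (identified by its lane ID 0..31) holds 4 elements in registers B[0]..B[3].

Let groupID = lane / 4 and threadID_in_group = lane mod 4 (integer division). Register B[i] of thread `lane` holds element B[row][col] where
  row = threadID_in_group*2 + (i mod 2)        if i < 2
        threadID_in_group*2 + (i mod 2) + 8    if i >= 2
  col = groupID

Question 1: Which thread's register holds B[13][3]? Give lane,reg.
14,3

c: 3->gid=3  r: 13->r8=1,tid=2,i&1=1
L=3*4+2=14  i=1*2+1=3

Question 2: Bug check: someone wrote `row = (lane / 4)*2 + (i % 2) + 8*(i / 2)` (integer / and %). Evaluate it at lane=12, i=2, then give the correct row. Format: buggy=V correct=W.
buggy=14 correct=8

`(lane / 4)*2 + (i % 2) + 8*(i / 2)`[12,2]->14
lane 12: g=3 (12/4), t=0 (12%4)
i=2: r=0*2+0+8=8, c=g=3
row: 14 vs 8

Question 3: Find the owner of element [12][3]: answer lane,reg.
c=3->g=3  r=12->rb=1,t=2,b0=0
L=3*4+2=14  i=1*2+0=2

14,2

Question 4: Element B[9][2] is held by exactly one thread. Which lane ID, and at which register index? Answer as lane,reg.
8,3

c: 2->gid=2  r: 9->r8=1,tid=0,i&1=1
L=2*4+0=8  i=1*2+1=3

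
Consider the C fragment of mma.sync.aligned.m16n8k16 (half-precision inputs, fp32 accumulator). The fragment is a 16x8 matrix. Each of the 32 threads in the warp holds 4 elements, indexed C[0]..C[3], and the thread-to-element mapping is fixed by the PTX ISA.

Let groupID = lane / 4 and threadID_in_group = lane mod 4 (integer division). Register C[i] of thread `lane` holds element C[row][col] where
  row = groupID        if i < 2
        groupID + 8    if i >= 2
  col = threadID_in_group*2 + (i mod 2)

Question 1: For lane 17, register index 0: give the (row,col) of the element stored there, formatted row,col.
L=17->g=17>>2=4, t=17&3=1
[0]->row 4+0=4  col 1·2+0=2

4,2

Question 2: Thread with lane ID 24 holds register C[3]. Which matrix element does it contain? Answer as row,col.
24: grp=6,tig=0
[3] (6+8,0*2+1) = (14,1)

14,1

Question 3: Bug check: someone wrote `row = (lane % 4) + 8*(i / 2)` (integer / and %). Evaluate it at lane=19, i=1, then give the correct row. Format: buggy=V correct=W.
`(lane % 4) + 8*(i / 2)`[19,1]→3
L=19→G=19>>2=4, T=19&3=3
[1]→row 4+0=4  col 3·2+1=7
row: 3 vs 4

buggy=3 correct=4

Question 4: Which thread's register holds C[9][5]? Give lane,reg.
r:9=>grp=1,rB=1  c:5=>tig=2,lo=1
L=1*4+2=6  i=1*2+1=3

6,3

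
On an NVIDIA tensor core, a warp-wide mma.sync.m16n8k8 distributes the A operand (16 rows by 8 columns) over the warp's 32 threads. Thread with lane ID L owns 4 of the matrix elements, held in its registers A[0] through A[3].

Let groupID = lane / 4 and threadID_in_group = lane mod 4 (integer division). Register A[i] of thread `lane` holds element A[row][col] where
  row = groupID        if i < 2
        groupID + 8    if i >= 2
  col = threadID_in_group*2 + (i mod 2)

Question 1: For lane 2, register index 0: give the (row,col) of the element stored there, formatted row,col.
0,4

lane 2=>2/4=0, 2 mod 4=2
i=0  r:0+0=>0  c:2·2+0=>4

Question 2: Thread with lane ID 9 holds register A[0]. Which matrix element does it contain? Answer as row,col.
2,2

L=9→G=9>>2=2, T=9&3=1
[0]→row 2+0=2  col 1·2+0=2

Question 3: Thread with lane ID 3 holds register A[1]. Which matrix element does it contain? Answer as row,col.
3: g=0,t=3
[1] (0+0,3*2+1) = (0,7)

0,7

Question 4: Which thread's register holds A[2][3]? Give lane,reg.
r=2⇒gr=2,Rb=0  c=3⇒th=1,odd=1
L=2*4+1=9  i=0*2+1=1

9,1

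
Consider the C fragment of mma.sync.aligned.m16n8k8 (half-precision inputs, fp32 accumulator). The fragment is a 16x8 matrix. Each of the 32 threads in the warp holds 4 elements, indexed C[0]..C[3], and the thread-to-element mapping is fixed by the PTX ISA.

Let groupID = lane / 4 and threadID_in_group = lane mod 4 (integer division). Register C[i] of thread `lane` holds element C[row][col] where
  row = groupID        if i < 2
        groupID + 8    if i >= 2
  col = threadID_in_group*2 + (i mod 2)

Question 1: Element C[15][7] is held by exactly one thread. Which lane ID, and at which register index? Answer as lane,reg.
31,3

r:15=>grp=7,rB=1  c:7=>tig=3,lo=1
L=7*4+3=31  i=1*2+1=3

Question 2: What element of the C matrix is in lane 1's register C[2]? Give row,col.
L=1→G=1>>2=0, T=1&3=1
[2]→row 0+8=8  col 1·2+0=2

8,2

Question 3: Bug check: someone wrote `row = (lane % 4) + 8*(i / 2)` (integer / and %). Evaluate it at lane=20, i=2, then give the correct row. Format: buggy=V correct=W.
buggy=8 correct=13

`(lane % 4) + 8*(i / 2)`[20,2]→8
lane 20→20/4=5, 20 mod 4=0
i=2  r:5+8→13  c:2·0+0→0
row: 8 vs 13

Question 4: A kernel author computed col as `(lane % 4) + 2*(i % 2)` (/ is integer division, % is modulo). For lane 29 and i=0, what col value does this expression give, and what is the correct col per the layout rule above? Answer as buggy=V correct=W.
`(lane % 4) + 2*(i % 2)`[29,0]->1
29: gid=7,tid=1
[0] (7+0,1*2+0) = (7,2)
col: 1 vs 2

buggy=1 correct=2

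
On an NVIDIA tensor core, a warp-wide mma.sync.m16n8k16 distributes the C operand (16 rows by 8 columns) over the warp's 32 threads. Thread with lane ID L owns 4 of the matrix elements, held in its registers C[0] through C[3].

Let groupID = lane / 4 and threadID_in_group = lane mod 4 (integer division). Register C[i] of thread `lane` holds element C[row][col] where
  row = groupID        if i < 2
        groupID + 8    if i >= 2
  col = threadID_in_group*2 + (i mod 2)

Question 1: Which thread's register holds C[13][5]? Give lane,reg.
22,3

r: 13->gid=5,r8=1  c: 5->tid=2,i&1=1
L=5*4+2=22  i=1*2+1=3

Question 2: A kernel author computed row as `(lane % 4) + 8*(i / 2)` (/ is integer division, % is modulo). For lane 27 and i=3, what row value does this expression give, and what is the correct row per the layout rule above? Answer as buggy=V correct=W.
`(lane % 4) + 8*(i / 2)`[27,3]⇒11
27: gr=6,th=3
[3] (6+8,3*2+1) = (14,7)
row: 11 vs 14

buggy=11 correct=14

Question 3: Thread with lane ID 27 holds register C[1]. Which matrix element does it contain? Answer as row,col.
6,7

lane 27: gid=6 (27/4), tid=3 (27%4)
i=1: r=6+0=6, c=3*2+1=7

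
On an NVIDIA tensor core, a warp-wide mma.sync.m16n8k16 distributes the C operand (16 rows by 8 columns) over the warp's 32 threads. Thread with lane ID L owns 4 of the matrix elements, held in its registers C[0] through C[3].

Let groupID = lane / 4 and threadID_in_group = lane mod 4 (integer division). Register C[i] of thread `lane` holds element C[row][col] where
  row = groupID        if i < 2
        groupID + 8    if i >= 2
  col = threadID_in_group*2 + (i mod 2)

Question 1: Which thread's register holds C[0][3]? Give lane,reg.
1,1

r: 0->gid=0,r8=0  c: 3->tid=1,i&1=1
L=0*4+1=1  i=0*2+1=1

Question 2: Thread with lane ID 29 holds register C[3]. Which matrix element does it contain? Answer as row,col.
15,3

lane 29->29/4=7, 29 mod 4=1
i=3  r:7+8->15  c:2·1+1->3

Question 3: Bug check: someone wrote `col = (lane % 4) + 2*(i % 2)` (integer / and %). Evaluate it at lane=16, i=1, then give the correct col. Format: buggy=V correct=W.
`(lane % 4) + 2*(i % 2)`[16,1]->2
16: g=4,t=0
[1] (4+0,0*2+1) = (4,1)
col: 2 vs 1

buggy=2 correct=1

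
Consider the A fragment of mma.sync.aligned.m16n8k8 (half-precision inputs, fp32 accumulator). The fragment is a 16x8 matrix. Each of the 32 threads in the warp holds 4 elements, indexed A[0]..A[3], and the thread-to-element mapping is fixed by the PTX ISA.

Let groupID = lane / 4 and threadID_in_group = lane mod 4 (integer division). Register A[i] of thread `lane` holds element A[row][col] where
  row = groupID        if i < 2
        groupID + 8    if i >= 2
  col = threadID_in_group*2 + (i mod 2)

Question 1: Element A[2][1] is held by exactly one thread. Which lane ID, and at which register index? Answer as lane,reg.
8,1

r=2->g=2,rb=0  c=1->t=0,b0=1
L=2*4+0=8  i=0*2+1=1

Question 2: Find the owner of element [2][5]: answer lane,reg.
r=2→G=2,rhi=0  c=5→T=2,p=1
L=2*4+2=10  i=0*2+1=1

10,1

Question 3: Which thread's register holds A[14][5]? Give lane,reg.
r=14→G=6,rhi=1  c=5→T=2,p=1
L=6*4+2=26  i=1*2+1=3

26,3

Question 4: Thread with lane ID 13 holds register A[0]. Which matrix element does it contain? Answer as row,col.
13: gr=3,th=1
[0] (3+0,1*2+0) = (3,2)

3,2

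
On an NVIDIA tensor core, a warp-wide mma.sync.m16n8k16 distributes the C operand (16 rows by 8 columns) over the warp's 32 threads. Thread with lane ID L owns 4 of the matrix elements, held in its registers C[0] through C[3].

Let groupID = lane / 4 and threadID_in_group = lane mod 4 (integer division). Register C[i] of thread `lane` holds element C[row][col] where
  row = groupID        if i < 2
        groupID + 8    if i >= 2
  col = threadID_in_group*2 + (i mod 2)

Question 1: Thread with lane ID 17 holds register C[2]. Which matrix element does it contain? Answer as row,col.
L=17->g=17>>2=4, t=17&3=1
[2]->row 4+8=12  col 1·2+0=2

12,2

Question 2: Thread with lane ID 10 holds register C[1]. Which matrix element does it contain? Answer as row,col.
2,5

lane 10⇒10/4=2, 10 mod 4=2
i=1  r:2+0⇒2  c:2·2+1⇒5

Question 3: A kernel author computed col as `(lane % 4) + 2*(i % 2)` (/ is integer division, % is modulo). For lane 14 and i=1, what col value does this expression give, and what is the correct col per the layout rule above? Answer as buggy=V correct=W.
`(lane % 4) + 2*(i % 2)`[14,1]⇒4
14: gr=3,th=2
[1] (3+0,2*2+1) = (3,5)
col: 4 vs 5

buggy=4 correct=5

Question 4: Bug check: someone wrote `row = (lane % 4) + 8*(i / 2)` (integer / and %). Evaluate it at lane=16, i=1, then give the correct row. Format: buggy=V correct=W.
buggy=0 correct=4

`(lane % 4) + 8*(i / 2)`[16,1]->0
lane 16: g=4 (16/4), t=0 (16%4)
i=1: r=4+0=4, c=0*2+1=1
row: 0 vs 4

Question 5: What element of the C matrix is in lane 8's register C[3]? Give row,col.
10,1

lane 8: gr=2 (8/4), th=0 (8%4)
i=3: r=2+8=10, c=0*2+1=1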